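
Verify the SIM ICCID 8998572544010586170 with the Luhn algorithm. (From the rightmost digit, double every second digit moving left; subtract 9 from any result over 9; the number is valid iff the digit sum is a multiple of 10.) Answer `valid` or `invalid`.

invalid

From the right, keep odd positions and double even positions (subtract 9 from any doubled value over 9):
  doubled (positions 2,4,...): 5 3 1 2 8 1 5 7 9 → sum 41
  kept (positions 1,3,...): 0 1 8 0 0 4 2 5 9 8 → sum 37
Total = 78.
78 mod 10 = 8, so the number is invalid.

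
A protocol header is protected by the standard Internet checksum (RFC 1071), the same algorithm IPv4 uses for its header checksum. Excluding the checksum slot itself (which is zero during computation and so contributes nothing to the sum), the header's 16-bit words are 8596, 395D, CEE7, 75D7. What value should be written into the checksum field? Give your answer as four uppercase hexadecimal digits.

FC4C

One's-complement addition (fold any carry out of bit 15 back into bit 0):
  0x8596 + 0x395D = 0x0BEF3
  0xBEF3 + 0xCEE7 = 0x18DDA → wrap carry → 0x8DDB
  0x8DDB + 0x75D7 = 0x103B2 → wrap carry → 0x03B3
One's-complement sum = 0x03B3.
Checksum = ~0x03B3 & 0xFFFF = 0xFC4C.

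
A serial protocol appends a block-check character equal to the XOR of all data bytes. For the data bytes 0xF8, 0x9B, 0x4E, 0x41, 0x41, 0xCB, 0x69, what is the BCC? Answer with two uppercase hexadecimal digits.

XOR the bytes together:
  start with 0xF8
  0xF8 ⊕ 0x9B = 0x63
  0x63 ⊕ 0x4E = 0x2D
  0x2D ⊕ 0x41 = 0x6C
  0x6C ⊕ 0x41 = 0x2D
  0x2D ⊕ 0xCB = 0xE6
  0xE6 ⊕ 0x69 = 0x8F

8F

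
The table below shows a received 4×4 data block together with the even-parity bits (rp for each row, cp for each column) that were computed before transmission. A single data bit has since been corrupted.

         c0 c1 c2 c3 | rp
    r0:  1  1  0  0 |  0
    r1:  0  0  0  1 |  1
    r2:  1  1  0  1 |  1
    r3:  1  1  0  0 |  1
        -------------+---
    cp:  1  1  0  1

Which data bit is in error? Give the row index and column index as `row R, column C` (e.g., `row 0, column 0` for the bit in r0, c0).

Recompute each row's even parity and compare to rp:
  r0: data parity 0, sent rp 0 → ok
  r1: data parity 1, sent rp 1 → ok
  r2: data parity 1, sent rp 1 → ok
  r3: data parity 0, sent rp 1 → mismatch
Recompute each column's even parity and compare to cp:
  c0: data parity 1, sent cp 1 → ok
  c1: data parity 1, sent cp 1 → ok
  c2: data parity 0, sent cp 0 → ok
  c3: data parity 0, sent cp 1 → mismatch
Exactly one row (r3) and one column (c3) fail → the flipped bit is at their intersection.

row 3, column 3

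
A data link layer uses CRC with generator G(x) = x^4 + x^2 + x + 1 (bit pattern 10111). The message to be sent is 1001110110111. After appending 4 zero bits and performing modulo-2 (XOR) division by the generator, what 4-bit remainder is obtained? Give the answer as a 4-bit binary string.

0010

Append 4 zeros: 10011101101110000. Divide by 10111 (XOR where the leading bit is 1):
  pos 0: 10011 XOR 10111 = 00100
  pos 2: 10010 XOR 10111 = 00101
  pos 4: 10111 XOR 10111 = 00000
  pos 10: 11100 XOR 10111 = 01011
  pos 11: 10110 XOR 10111 = 00001
Remainder (last 4 bits) = 0010. This is the CRC / FCS.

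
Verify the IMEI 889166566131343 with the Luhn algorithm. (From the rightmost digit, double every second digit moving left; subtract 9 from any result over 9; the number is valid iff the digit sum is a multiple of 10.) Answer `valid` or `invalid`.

From the right, keep odd positions and double even positions (subtract 9 from any doubled value over 9):
  doubled (positions 2,4,...): 8 2 2 3 3 2 7 → sum 27
  kept (positions 1,3,...): 3 3 3 6 5 6 9 8 → sum 43
Total = 70.
70 mod 10 = 0, so the number is valid.

valid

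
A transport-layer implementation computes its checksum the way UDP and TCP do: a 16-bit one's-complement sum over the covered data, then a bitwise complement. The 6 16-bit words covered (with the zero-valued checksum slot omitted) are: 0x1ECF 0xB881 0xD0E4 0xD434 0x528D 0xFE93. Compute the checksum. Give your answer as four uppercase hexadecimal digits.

3274

One's-complement addition (fold any carry out of bit 15 back into bit 0):
  0x1ECF + 0xB881 = 0x0D750
  0xD750 + 0xD0E4 = 0x1A834 → wrap carry → 0xA835
  0xA835 + 0xD434 = 0x17C69 → wrap carry → 0x7C6A
  0x7C6A + 0x528D = 0x0CEF7
  0xCEF7 + 0xFE93 = 0x1CD8A → wrap carry → 0xCD8B
One's-complement sum = 0xCD8B.
Checksum = ~0xCD8B & 0xFFFF = 0x3274.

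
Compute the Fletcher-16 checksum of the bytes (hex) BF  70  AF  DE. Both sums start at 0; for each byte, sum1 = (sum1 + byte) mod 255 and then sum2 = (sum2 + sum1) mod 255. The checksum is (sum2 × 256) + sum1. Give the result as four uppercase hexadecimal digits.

8EBE

Running sums (mod 255):
  after byte 0 (BF): sum1=191, sum2=191
  after byte 1 (70): sum1=48, sum2=239
  after byte 2 (AF): sum1=223, sum2=207
  after byte 3 (DE): sum1=190, sum2=142
Checksum = sum2·256 + sum1 = 142·256 + 190 = 36542 = 0x8EBE.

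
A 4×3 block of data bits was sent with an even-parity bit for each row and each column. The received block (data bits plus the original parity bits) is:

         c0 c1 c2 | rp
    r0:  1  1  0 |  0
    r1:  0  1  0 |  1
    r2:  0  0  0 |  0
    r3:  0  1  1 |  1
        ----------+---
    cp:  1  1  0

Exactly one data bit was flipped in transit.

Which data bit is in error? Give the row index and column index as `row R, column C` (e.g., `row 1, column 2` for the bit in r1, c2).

row 3, column 2

Recompute each row's even parity and compare to rp:
  r0: data parity 0, sent rp 0 → ok
  r1: data parity 1, sent rp 1 → ok
  r2: data parity 0, sent rp 0 → ok
  r3: data parity 0, sent rp 1 → mismatch
Recompute each column's even parity and compare to cp:
  c0: data parity 1, sent cp 1 → ok
  c1: data parity 1, sent cp 1 → ok
  c2: data parity 1, sent cp 0 → mismatch
Exactly one row (r3) and one column (c2) fail → the flipped bit is at their intersection.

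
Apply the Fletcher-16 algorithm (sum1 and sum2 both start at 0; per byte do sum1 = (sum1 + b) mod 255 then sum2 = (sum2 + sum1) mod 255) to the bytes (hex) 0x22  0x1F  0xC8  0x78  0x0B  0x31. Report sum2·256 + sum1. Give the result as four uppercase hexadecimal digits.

Running sums (mod 255):
  after byte 0 (0x22): sum1=34, sum2=34
  after byte 1 (0x1F): sum1=65, sum2=99
  after byte 2 (0xC8): sum1=10, sum2=109
  after byte 3 (0x78): sum1=130, sum2=239
  after byte 4 (0x0B): sum1=141, sum2=125
  after byte 5 (0x31): sum1=190, sum2=60
Checksum = sum2·256 + sum1 = 60·256 + 190 = 15550 = 0x3CBE.

3CBE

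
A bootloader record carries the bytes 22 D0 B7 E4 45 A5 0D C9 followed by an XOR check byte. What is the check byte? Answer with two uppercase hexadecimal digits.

85

XOR the bytes together:
  start with 0x22
  0x22 ⊕ 0xD0 = 0xF2
  0xF2 ⊕ 0xB7 = 0x45
  0x45 ⊕ 0xE4 = 0xA1
  0xA1 ⊕ 0x45 = 0xE4
  0xE4 ⊕ 0xA5 = 0x41
  0x41 ⊕ 0x0D = 0x4C
  0x4C ⊕ 0xC9 = 0x85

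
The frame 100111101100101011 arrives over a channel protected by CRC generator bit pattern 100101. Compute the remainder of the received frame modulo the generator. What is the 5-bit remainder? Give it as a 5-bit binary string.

Modulo-2 division of 100111101100101011 by 100101:
  pos 0: 100111 XOR 100101 = 000010
  pos 4: 101011 XOR 100101 = 001110
  pos 6: 111000 XOR 100101 = 011101
  pos 7: 111011 XOR 100101 = 011110
  pos 8: 111100 XOR 100101 = 011001
  pos 9: 110011 XOR 100101 = 010110
  pos 10: 101100 XOR 100101 = 001001
  pos 12: 100111 XOR 100101 = 000010
Remainder = 00010 (nonzero — an error is detected).

00010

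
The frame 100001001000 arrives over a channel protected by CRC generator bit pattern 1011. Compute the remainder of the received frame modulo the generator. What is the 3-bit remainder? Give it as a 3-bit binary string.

000

Modulo-2 division of 100001001000 by 1011:
  pos 0: 1000 XOR 1011 = 0011
  pos 2: 1101 XOR 1011 = 0110
  pos 3: 1100 XOR 1011 = 0111
  pos 4: 1110 XOR 1011 = 0101
  pos 5: 1011 XOR 1011 = 0000
Remainder = 000 (zero — the frame passes the CRC check).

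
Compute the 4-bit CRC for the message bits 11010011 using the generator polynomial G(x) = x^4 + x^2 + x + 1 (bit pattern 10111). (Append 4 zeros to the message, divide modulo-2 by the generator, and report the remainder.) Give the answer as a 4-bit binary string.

Append 4 zeros: 110100110000. Divide by 10111 (XOR where the leading bit is 1):
  pos 0: 11010 XOR 10111 = 01101
  pos 1: 11010 XOR 10111 = 01101
  pos 2: 11011 XOR 10111 = 01100
  pos 3: 11001 XOR 10111 = 01110
  pos 4: 11100 XOR 10111 = 01011
  pos 5: 10110 XOR 10111 = 00001
Remainder (last 4 bits) = 0100. This is the CRC / FCS.

0100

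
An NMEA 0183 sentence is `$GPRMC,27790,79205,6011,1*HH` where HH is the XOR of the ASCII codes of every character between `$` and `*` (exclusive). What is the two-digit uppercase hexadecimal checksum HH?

XOR the ASCII codes of the payload characters:
  'G' = 0x47 → acc = 0x47
  'P' = 0x50 → acc = 0x17
  'R' = 0x52 → acc = 0x45
  'M' = 0x4D → acc = 0x08
  'C' = 0x43 → acc = 0x4B
  ',' = 0x2C → acc = 0x67
  '2' = 0x32 → acc = 0x55
  '7' = 0x37 → acc = 0x62
  '7' = 0x37 → acc = 0x55
  '9' = 0x39 → acc = 0x6C
  '0' = 0x30 → acc = 0x5C
  ',' = 0x2C → acc = 0x70
  '7' = 0x37 → acc = 0x47
  '9' = 0x39 → acc = 0x7E
  '2' = 0x32 → acc = 0x4C
  '0' = 0x30 → acc = 0x7C
  '5' = 0x35 → acc = 0x49
  ',' = 0x2C → acc = 0x65
  '6' = 0x36 → acc = 0x53
  '0' = 0x30 → acc = 0x63
  '1' = 0x31 → acc = 0x52
  '1' = 0x31 → acc = 0x63
  ',' = 0x2C → acc = 0x4F
  '1' = 0x31 → acc = 0x7E
Checksum = 0x7E.

7E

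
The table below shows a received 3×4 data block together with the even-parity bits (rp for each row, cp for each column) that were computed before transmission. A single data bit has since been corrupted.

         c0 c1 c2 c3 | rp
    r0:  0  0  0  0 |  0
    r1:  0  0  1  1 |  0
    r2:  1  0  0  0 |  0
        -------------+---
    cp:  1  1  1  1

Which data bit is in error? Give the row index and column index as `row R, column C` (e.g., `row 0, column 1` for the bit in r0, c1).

Recompute each row's even parity and compare to rp:
  r0: data parity 0, sent rp 0 → ok
  r1: data parity 0, sent rp 0 → ok
  r2: data parity 1, sent rp 0 → mismatch
Recompute each column's even parity and compare to cp:
  c0: data parity 1, sent cp 1 → ok
  c1: data parity 0, sent cp 1 → mismatch
  c2: data parity 1, sent cp 1 → ok
  c3: data parity 1, sent cp 1 → ok
Exactly one row (r2) and one column (c1) fail → the flipped bit is at their intersection.

row 2, column 1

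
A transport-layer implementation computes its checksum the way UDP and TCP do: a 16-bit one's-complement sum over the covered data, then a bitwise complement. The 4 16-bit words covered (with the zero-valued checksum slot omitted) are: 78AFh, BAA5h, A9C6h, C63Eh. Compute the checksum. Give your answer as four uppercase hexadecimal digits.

5CA5

One's-complement addition (fold any carry out of bit 15 back into bit 0):
  0x78AF + 0xBAA5 = 0x13354 → wrap carry → 0x3355
  0x3355 + 0xA9C6 = 0x0DD1B
  0xDD1B + 0xC63E = 0x1A359 → wrap carry → 0xA35A
One's-complement sum = 0xA35A.
Checksum = ~0xA35A & 0xFFFF = 0x5CA5.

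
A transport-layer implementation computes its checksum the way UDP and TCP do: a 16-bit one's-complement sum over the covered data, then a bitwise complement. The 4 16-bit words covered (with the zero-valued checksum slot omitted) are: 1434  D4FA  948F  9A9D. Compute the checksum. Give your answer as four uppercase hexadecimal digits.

E7A3

One's-complement addition (fold any carry out of bit 15 back into bit 0):
  0x1434 + 0xD4FA = 0x0E92E
  0xE92E + 0x948F = 0x17DBD → wrap carry → 0x7DBE
  0x7DBE + 0x9A9D = 0x1185B → wrap carry → 0x185C
One's-complement sum = 0x185C.
Checksum = ~0x185C & 0xFFFF = 0xE7A3.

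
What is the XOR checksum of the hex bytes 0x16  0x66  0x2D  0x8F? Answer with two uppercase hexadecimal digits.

XOR the bytes together:
  start with 0x16
  0x16 ⊕ 0x66 = 0x70
  0x70 ⊕ 0x2D = 0x5D
  0x5D ⊕ 0x8F = 0xD2

D2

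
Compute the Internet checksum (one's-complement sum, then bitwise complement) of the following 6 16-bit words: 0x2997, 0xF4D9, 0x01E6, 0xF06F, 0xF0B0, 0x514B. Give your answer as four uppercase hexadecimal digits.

One's-complement addition (fold any carry out of bit 15 back into bit 0):
  0x2997 + 0xF4D9 = 0x11E70 → wrap carry → 0x1E71
  0x1E71 + 0x01E6 = 0x02057
  0x2057 + 0xF06F = 0x110C6 → wrap carry → 0x10C7
  0x10C7 + 0xF0B0 = 0x10177 → wrap carry → 0x0178
  0x0178 + 0x514B = 0x052C3
One's-complement sum = 0x52C3.
Checksum = ~0x52C3 & 0xFFFF = 0xAD3C.

AD3C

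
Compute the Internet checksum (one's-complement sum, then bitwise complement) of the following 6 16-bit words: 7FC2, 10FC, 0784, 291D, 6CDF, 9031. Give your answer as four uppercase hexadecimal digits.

One's-complement addition (fold any carry out of bit 15 back into bit 0):
  0x7FC2 + 0x10FC = 0x090BE
  0x90BE + 0x0784 = 0x09842
  0x9842 + 0x291D = 0x0C15F
  0xC15F + 0x6CDF = 0x12E3E → wrap carry → 0x2E3F
  0x2E3F + 0x9031 = 0x0BE70
One's-complement sum = 0xBE70.
Checksum = ~0xBE70 & 0xFFFF = 0x418F.

418F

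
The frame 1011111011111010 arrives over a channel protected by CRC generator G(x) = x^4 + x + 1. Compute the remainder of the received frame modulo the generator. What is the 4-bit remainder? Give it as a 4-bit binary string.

1000

Modulo-2 division of 1011111011111010 by 10011:
  pos 0: 10111 XOR 10011 = 00100
  pos 2: 10011 XOR 10011 = 00000
  pos 8: 11111 XOR 10011 = 01100
  pos 9: 11000 XOR 10011 = 01011
  pos 10: 10111 XOR 10011 = 00100
Remainder = 1000 (nonzero — an error is detected).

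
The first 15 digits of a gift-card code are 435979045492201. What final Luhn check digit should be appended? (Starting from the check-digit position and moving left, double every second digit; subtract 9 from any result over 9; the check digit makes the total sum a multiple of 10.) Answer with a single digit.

9

Partial digits right→left: 1 0 2 2 9 4 5 4 0 9 7 9 5 3 4
Double every second digit counting from the check-digit position (so the 1st, 3rd, 5th, ... of the partial from the right).
  doubled (with −9 where >9): 2 4 9 1 0 5 1 8 → sum 30
  kept as-is: 0 2 4 4 9 9 3 → sum 31
Total = 30 + 31 = 61.
Check digit = (10 − (61 mod 10)) mod 10 = 9.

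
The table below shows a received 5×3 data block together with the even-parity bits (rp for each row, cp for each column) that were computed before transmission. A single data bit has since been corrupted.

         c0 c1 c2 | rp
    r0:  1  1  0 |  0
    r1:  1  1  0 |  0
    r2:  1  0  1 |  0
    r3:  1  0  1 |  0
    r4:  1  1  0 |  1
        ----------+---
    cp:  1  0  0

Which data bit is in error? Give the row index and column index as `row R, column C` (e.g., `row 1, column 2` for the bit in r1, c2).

Recompute each row's even parity and compare to rp:
  r0: data parity 0, sent rp 0 → ok
  r1: data parity 0, sent rp 0 → ok
  r2: data parity 0, sent rp 0 → ok
  r3: data parity 0, sent rp 0 → ok
  r4: data parity 0, sent rp 1 → mismatch
Recompute each column's even parity and compare to cp:
  c0: data parity 1, sent cp 1 → ok
  c1: data parity 1, sent cp 0 → mismatch
  c2: data parity 0, sent cp 0 → ok
Exactly one row (r4) and one column (c1) fail → the flipped bit is at their intersection.

row 4, column 1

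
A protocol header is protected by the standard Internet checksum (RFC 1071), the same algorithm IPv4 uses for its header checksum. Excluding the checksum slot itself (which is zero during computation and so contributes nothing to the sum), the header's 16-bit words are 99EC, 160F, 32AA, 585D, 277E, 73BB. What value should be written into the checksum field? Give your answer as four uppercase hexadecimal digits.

One's-complement addition (fold any carry out of bit 15 back into bit 0):
  0x99EC + 0x160F = 0x0AFFB
  0xAFFB + 0x32AA = 0x0E2A5
  0xE2A5 + 0x585D = 0x13B02 → wrap carry → 0x3B03
  0x3B03 + 0x277E = 0x06281
  0x6281 + 0x73BB = 0x0D63C
One's-complement sum = 0xD63C.
Checksum = ~0xD63C & 0xFFFF = 0x29C3.

29C3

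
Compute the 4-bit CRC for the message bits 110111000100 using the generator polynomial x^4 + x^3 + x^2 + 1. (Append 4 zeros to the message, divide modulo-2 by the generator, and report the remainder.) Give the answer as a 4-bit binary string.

1111

Append 4 zeros: 1101110001000000. Divide by 11101 (XOR where the leading bit is 1):
  pos 0: 11011 XOR 11101 = 00110
  pos 2: 11010 XOR 11101 = 00111
  pos 4: 11100 XOR 11101 = 00001
  pos 8: 11000 XOR 11101 = 00101
  pos 10: 10100 XOR 11101 = 01001
  pos 11: 10010 XOR 11101 = 01111
Remainder (last 4 bits) = 1111. This is the CRC / FCS.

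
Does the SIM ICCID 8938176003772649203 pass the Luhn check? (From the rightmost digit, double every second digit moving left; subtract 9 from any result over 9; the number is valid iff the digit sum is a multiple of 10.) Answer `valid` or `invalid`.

valid

From the right, keep odd positions and double even positions (subtract 9 from any doubled value over 9):
  doubled (positions 2,4,...): 0 9 3 5 6 0 5 7 9 → sum 44
  kept (positions 1,3,...): 3 2 4 2 7 0 6 1 3 8 → sum 36
Total = 80.
80 mod 10 = 0, so the number is valid.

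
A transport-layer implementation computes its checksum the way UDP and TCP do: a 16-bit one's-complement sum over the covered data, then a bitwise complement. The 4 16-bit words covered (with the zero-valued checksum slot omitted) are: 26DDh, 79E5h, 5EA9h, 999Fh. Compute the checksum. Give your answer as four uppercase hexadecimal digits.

66F4

One's-complement addition (fold any carry out of bit 15 back into bit 0):
  0x26DD + 0x79E5 = 0x0A0C2
  0xA0C2 + 0x5EA9 = 0x0FF6B
  0xFF6B + 0x999F = 0x1990A → wrap carry → 0x990B
One's-complement sum = 0x990B.
Checksum = ~0x990B & 0xFFFF = 0x66F4.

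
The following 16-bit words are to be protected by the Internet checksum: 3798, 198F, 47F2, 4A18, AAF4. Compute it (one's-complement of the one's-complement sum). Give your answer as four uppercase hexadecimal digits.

One's-complement addition (fold any carry out of bit 15 back into bit 0):
  0x3798 + 0x198F = 0x05127
  0x5127 + 0x47F2 = 0x09919
  0x9919 + 0x4A18 = 0x0E331
  0xE331 + 0xAAF4 = 0x18E25 → wrap carry → 0x8E26
One's-complement sum = 0x8E26.
Checksum = ~0x8E26 & 0xFFFF = 0x71D9.

71D9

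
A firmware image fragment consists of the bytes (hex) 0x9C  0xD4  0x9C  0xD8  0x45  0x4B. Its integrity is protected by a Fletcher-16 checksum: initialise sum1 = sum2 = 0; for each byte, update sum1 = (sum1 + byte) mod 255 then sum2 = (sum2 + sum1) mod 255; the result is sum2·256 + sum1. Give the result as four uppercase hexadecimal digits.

A677

Running sums (mod 255):
  after byte 0 (0x9C): sum1=156, sum2=156
  after byte 1 (0xD4): sum1=113, sum2=14
  after byte 2 (0x9C): sum1=14, sum2=28
  after byte 3 (0xD8): sum1=230, sum2=3
  after byte 4 (0x45): sum1=44, sum2=47
  after byte 5 (0x4B): sum1=119, sum2=166
Checksum = sum2·256 + sum1 = 166·256 + 119 = 42615 = 0xA677.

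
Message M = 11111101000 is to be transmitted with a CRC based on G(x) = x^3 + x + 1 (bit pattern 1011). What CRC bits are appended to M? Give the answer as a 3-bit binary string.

Append 3 zeros: 11111101000000. Divide by 1011 (XOR where the leading bit is 1):
  pos 0: 1111 XOR 1011 = 0100
  pos 1: 1001 XOR 1011 = 0010
  pos 3: 1010 XOR 1011 = 0001
  pos 6: 1100 XOR 1011 = 0111
  pos 7: 1110 XOR 1011 = 0101
  pos 8: 1010 XOR 1011 = 0001
Remainder (last 3 bits) = 100. This is the CRC / FCS.

100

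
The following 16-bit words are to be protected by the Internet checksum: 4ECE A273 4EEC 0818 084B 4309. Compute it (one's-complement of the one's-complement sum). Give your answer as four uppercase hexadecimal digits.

6C65

One's-complement addition (fold any carry out of bit 15 back into bit 0):
  0x4ECE + 0xA273 = 0x0F141
  0xF141 + 0x4EEC = 0x1402D → wrap carry → 0x402E
  0x402E + 0x0818 = 0x04846
  0x4846 + 0x084B = 0x05091
  0x5091 + 0x4309 = 0x0939A
One's-complement sum = 0x939A.
Checksum = ~0x939A & 0xFFFF = 0x6C65.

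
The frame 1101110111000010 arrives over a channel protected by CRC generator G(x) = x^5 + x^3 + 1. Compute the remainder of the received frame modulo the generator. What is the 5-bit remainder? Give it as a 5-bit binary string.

00000

Modulo-2 division of 1101110111000010 by 101001:
  pos 0: 110111 XOR 101001 = 011110
  pos 1: 111100 XOR 101001 = 010101
  pos 2: 101011 XOR 101001 = 000010
  pos 6: 101100 XOR 101001 = 000101
  pos 9: 101001 XOR 101001 = 000000
Remainder = 00000 (zero — the frame passes the CRC check).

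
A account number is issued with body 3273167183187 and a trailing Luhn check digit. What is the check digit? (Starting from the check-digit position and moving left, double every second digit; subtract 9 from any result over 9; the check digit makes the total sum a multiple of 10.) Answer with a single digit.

5

Partial digits right→left: 7 8 1 3 8 1 7 6 1 3 7 2 3
Double every second digit counting from the check-digit position (so the 1st, 3rd, 5th, ... of the partial from the right).
  doubled (with −9 where >9): 5 2 7 5 2 5 6 → sum 32
  kept as-is: 8 3 1 6 3 2 → sum 23
Total = 32 + 23 = 55.
Check digit = (10 − (55 mod 10)) mod 10 = 5.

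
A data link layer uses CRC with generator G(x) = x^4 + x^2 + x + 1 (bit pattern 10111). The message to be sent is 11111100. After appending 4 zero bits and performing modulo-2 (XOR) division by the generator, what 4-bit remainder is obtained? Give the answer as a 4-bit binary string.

Append 4 zeros: 111111000000. Divide by 10111 (XOR where the leading bit is 1):
  pos 0: 11111 XOR 10111 = 01000
  pos 1: 10001 XOR 10111 = 00110
  pos 3: 11000 XOR 10111 = 01111
  pos 4: 11110 XOR 10111 = 01001
  pos 5: 10010 XOR 10111 = 00101
  pos 7: 10100 XOR 10111 = 00011
Remainder (last 4 bits) = 0011. This is the CRC / FCS.

0011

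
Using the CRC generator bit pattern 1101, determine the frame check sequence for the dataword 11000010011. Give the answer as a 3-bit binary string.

110

Append 3 zeros: 11000010011000. Divide by 1101 (XOR where the leading bit is 1):
  pos 0: 1100 XOR 1101 = 0001
  pos 3: 1001 XOR 1101 = 0100
  pos 4: 1000 XOR 1101 = 0101
  pos 5: 1010 XOR 1101 = 0111
  pos 6: 1111 XOR 1101 = 0010
  pos 8: 1010 XOR 1101 = 0111
  pos 9: 1110 XOR 1101 = 0011
Remainder (last 3 bits) = 110. This is the CRC / FCS.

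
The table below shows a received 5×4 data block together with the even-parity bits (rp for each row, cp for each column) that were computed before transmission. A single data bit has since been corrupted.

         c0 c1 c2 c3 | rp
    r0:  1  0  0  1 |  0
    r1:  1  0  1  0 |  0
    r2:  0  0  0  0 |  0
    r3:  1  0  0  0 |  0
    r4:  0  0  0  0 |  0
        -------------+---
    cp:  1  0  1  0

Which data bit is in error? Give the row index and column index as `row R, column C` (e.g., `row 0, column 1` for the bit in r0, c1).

row 3, column 3

Recompute each row's even parity and compare to rp:
  r0: data parity 0, sent rp 0 → ok
  r1: data parity 0, sent rp 0 → ok
  r2: data parity 0, sent rp 0 → ok
  r3: data parity 1, sent rp 0 → mismatch
  r4: data parity 0, sent rp 0 → ok
Recompute each column's even parity and compare to cp:
  c0: data parity 1, sent cp 1 → ok
  c1: data parity 0, sent cp 0 → ok
  c2: data parity 1, sent cp 1 → ok
  c3: data parity 1, sent cp 0 → mismatch
Exactly one row (r3) and one column (c3) fail → the flipped bit is at their intersection.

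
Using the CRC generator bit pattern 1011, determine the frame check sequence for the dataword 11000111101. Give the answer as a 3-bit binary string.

Append 3 zeros: 11000111101000. Divide by 1011 (XOR where the leading bit is 1):
  pos 0: 1100 XOR 1011 = 0111
  pos 1: 1110 XOR 1011 = 0101
  pos 2: 1011 XOR 1011 = 0000
  pos 6: 1110 XOR 1011 = 0101
  pos 7: 1011 XOR 1011 = 0000
Remainder (last 3 bits) = 000. This is the CRC / FCS.

000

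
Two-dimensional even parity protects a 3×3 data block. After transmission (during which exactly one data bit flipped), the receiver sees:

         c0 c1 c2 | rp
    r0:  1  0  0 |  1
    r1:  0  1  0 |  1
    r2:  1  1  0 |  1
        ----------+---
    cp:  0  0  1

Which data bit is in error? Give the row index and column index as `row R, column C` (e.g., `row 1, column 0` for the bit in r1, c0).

Recompute each row's even parity and compare to rp:
  r0: data parity 1, sent rp 1 → ok
  r1: data parity 1, sent rp 1 → ok
  r2: data parity 0, sent rp 1 → mismatch
Recompute each column's even parity and compare to cp:
  c0: data parity 0, sent cp 0 → ok
  c1: data parity 0, sent cp 0 → ok
  c2: data parity 0, sent cp 1 → mismatch
Exactly one row (r2) and one column (c2) fail → the flipped bit is at their intersection.

row 2, column 2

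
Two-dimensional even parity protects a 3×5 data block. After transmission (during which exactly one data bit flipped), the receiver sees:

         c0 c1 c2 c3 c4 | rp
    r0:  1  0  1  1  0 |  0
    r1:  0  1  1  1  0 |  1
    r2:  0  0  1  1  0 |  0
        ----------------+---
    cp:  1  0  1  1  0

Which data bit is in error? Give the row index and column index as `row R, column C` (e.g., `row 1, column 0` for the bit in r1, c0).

row 0, column 1

Recompute each row's even parity and compare to rp:
  r0: data parity 1, sent rp 0 → mismatch
  r1: data parity 1, sent rp 1 → ok
  r2: data parity 0, sent rp 0 → ok
Recompute each column's even parity and compare to cp:
  c0: data parity 1, sent cp 1 → ok
  c1: data parity 1, sent cp 0 → mismatch
  c2: data parity 1, sent cp 1 → ok
  c3: data parity 1, sent cp 1 → ok
  c4: data parity 0, sent cp 0 → ok
Exactly one row (r0) and one column (c1) fail → the flipped bit is at their intersection.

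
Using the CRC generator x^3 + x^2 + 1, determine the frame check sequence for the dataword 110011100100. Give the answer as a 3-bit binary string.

Append 3 zeros: 110011100100000. Divide by 1101 (XOR where the leading bit is 1):
  pos 0: 1100 XOR 1101 = 0001
  pos 3: 1111 XOR 1101 = 0010
  pos 5: 1000 XOR 1101 = 0101
  pos 6: 1011 XOR 1101 = 0110
  pos 7: 1100 XOR 1101 = 0001
  pos 10: 1000 XOR 1101 = 0101
  pos 11: 1010 XOR 1101 = 0111
Remainder (last 3 bits) = 111. This is the CRC / FCS.

111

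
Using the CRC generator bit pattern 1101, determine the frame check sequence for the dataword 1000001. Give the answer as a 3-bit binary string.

001

Append 3 zeros: 1000001000. Divide by 1101 (XOR where the leading bit is 1):
  pos 0: 1000 XOR 1101 = 0101
  pos 1: 1010 XOR 1101 = 0111
  pos 2: 1110 XOR 1101 = 0011
  pos 4: 1110 XOR 1101 = 0011
  pos 6: 1100 XOR 1101 = 0001
Remainder (last 3 bits) = 001. This is the CRC / FCS.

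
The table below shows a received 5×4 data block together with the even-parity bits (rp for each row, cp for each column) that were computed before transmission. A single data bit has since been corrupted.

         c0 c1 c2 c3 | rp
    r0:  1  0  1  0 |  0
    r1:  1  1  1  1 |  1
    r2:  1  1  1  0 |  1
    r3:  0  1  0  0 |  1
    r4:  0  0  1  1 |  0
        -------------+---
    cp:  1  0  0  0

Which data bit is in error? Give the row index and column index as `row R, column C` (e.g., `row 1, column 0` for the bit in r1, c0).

Recompute each row's even parity and compare to rp:
  r0: data parity 0, sent rp 0 → ok
  r1: data parity 0, sent rp 1 → mismatch
  r2: data parity 1, sent rp 1 → ok
  r3: data parity 1, sent rp 1 → ok
  r4: data parity 0, sent rp 0 → ok
Recompute each column's even parity and compare to cp:
  c0: data parity 1, sent cp 1 → ok
  c1: data parity 1, sent cp 0 → mismatch
  c2: data parity 0, sent cp 0 → ok
  c3: data parity 0, sent cp 0 → ok
Exactly one row (r1) and one column (c1) fail → the flipped bit is at their intersection.

row 1, column 1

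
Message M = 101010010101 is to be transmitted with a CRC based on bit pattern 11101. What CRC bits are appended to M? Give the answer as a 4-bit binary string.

Append 4 zeros: 1010100101010000. Divide by 11101 (XOR where the leading bit is 1):
  pos 0: 10101 XOR 11101 = 01000
  pos 1: 10000 XOR 11101 = 01101
  pos 2: 11010 XOR 11101 = 00111
  pos 4: 11110 XOR 11101 = 00011
  pos 7: 11101 XOR 11101 = 00000
Remainder (last 4 bits) = 0000. This is the CRC / FCS.

0000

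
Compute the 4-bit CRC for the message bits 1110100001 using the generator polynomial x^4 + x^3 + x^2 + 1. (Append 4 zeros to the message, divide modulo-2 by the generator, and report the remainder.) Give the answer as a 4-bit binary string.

Append 4 zeros: 11101000010000. Divide by 11101 (XOR where the leading bit is 1):
  pos 0: 11101 XOR 11101 = 00000
  pos 9: 10000 XOR 11101 = 01101
Remainder (last 4 bits) = 1101. This is the CRC / FCS.

1101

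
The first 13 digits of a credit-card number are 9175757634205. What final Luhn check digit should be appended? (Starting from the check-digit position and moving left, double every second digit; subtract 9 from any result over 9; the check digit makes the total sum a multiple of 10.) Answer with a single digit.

Partial digits right→left: 5 0 2 4 3 6 7 5 7 5 7 1 9
Double every second digit counting from the check-digit position (so the 1st, 3rd, 5th, ... of the partial from the right).
  doubled (with −9 where >9): 1 4 6 5 5 5 9 → sum 35
  kept as-is: 0 4 6 5 5 1 → sum 21
Total = 35 + 21 = 56.
Check digit = (10 − (56 mod 10)) mod 10 = 4.

4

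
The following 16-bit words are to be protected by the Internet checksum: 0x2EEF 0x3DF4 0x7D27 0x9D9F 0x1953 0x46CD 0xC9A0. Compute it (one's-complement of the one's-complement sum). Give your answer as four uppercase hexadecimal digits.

4E94

One's-complement addition (fold any carry out of bit 15 back into bit 0):
  0x2EEF + 0x3DF4 = 0x06CE3
  0x6CE3 + 0x7D27 = 0x0EA0A
  0xEA0A + 0x9D9F = 0x187A9 → wrap carry → 0x87AA
  0x87AA + 0x1953 = 0x0A0FD
  0xA0FD + 0x46CD = 0x0E7CA
  0xE7CA + 0xC9A0 = 0x1B16A → wrap carry → 0xB16B
One's-complement sum = 0xB16B.
Checksum = ~0xB16B & 0xFFFF = 0x4E94.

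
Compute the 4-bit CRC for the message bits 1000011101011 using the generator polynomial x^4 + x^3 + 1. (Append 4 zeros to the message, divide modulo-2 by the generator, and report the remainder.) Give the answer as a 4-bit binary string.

0101

Append 4 zeros: 10000111010110000. Divide by 11001 (XOR where the leading bit is 1):
  pos 0: 10000 XOR 11001 = 01001
  pos 1: 10011 XOR 11001 = 01010
  pos 2: 10101 XOR 11001 = 01100
  pos 3: 11001 XOR 11001 = 00000
  pos 9: 10110 XOR 11001 = 01111
  pos 10: 11110 XOR 11001 = 00111
  pos 12: 11100 XOR 11001 = 00101
Remainder (last 4 bits) = 0101. This is the CRC / FCS.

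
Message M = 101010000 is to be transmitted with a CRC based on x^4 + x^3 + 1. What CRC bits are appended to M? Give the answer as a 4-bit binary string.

0111

Append 4 zeros: 1010100000000. Divide by 11001 (XOR where the leading bit is 1):
  pos 0: 10101 XOR 11001 = 01100
  pos 1: 11000 XOR 11001 = 00001
  pos 5: 10000 XOR 11001 = 01001
  pos 6: 10010 XOR 11001 = 01011
  pos 7: 10110 XOR 11001 = 01111
  pos 8: 11110 XOR 11001 = 00111
Remainder (last 4 bits) = 0111. This is the CRC / FCS.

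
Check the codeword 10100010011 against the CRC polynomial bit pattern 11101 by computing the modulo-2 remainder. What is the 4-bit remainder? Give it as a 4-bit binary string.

Modulo-2 division of 10100010011 by 11101:
  pos 0: 10100 XOR 11101 = 01001
  pos 1: 10010 XOR 11101 = 01111
  pos 2: 11111 XOR 11101 = 00010
  pos 5: 10001 XOR 11101 = 01100
  pos 6: 11001 XOR 11101 = 00100
Remainder = 0100 (nonzero — an error is detected).

0100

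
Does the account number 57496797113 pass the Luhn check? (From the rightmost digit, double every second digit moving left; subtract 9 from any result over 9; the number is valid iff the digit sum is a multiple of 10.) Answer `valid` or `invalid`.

From the right, keep odd positions and double even positions (subtract 9 from any doubled value over 9):
  doubled (positions 2,4,...): 2 5 5 9 5 → sum 26
  kept (positions 1,3,...): 3 1 9 6 4 5 → sum 28
Total = 54.
54 mod 10 = 4, so the number is invalid.

invalid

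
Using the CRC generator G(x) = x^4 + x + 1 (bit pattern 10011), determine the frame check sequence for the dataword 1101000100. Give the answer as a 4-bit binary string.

1001

Append 4 zeros: 11010001000000. Divide by 10011 (XOR where the leading bit is 1):
  pos 0: 11010 XOR 10011 = 01001
  pos 1: 10010 XOR 10011 = 00001
  pos 5: 10100 XOR 10011 = 00111
  pos 7: 11100 XOR 10011 = 01111
  pos 8: 11110 XOR 10011 = 01101
  pos 9: 11010 XOR 10011 = 01001
Remainder (last 4 bits) = 1001. This is the CRC / FCS.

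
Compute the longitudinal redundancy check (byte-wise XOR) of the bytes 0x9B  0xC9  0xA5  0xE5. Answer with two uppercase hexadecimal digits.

12

XOR the bytes together:
  start with 0x9B
  0x9B ⊕ 0xC9 = 0x52
  0x52 ⊕ 0xA5 = 0xF7
  0xF7 ⊕ 0xE5 = 0x12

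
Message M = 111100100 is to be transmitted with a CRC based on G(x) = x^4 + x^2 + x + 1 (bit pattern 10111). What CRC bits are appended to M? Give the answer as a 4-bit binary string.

1110

Append 4 zeros: 1111001000000. Divide by 10111 (XOR where the leading bit is 1):
  pos 0: 11110 XOR 10111 = 01001
  pos 1: 10010 XOR 10111 = 00101
  pos 3: 10110 XOR 10111 = 00001
  pos 7: 10000 XOR 10111 = 00111
Remainder (last 4 bits) = 1110. This is the CRC / FCS.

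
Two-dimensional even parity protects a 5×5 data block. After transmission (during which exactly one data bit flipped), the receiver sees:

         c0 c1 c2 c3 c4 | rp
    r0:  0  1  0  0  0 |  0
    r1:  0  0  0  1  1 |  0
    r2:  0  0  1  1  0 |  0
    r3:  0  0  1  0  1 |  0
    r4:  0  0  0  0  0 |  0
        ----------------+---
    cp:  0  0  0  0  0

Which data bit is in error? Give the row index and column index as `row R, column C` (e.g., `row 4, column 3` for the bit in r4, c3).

row 0, column 1

Recompute each row's even parity and compare to rp:
  r0: data parity 1, sent rp 0 → mismatch
  r1: data parity 0, sent rp 0 → ok
  r2: data parity 0, sent rp 0 → ok
  r3: data parity 0, sent rp 0 → ok
  r4: data parity 0, sent rp 0 → ok
Recompute each column's even parity and compare to cp:
  c0: data parity 0, sent cp 0 → ok
  c1: data parity 1, sent cp 0 → mismatch
  c2: data parity 0, sent cp 0 → ok
  c3: data parity 0, sent cp 0 → ok
  c4: data parity 0, sent cp 0 → ok
Exactly one row (r0) and one column (c1) fail → the flipped bit is at their intersection.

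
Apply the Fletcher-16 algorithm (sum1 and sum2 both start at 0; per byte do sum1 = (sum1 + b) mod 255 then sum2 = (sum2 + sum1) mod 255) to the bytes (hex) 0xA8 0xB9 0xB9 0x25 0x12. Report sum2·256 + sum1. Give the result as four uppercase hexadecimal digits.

Running sums (mod 255):
  after byte 0 (0xA8): sum1=168, sum2=168
  after byte 1 (0xB9): sum1=98, sum2=11
  after byte 2 (0xB9): sum1=28, sum2=39
  after byte 3 (0x25): sum1=65, sum2=104
  after byte 4 (0x12): sum1=83, sum2=187
Checksum = sum2·256 + sum1 = 187·256 + 83 = 47955 = 0xBB53.

BB53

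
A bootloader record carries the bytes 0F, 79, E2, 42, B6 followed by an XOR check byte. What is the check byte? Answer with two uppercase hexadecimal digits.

XOR the bytes together:
  start with 0x0F
  0x0F ⊕ 0x79 = 0x76
  0x76 ⊕ 0xE2 = 0x94
  0x94 ⊕ 0x42 = 0xD6
  0xD6 ⊕ 0xB6 = 0x60

60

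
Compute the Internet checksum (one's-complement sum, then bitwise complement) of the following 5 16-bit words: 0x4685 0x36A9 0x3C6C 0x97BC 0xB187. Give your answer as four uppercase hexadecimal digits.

FD20

One's-complement addition (fold any carry out of bit 15 back into bit 0):
  0x4685 + 0x36A9 = 0x07D2E
  0x7D2E + 0x3C6C = 0x0B99A
  0xB99A + 0x97BC = 0x15156 → wrap carry → 0x5157
  0x5157 + 0xB187 = 0x102DE → wrap carry → 0x02DF
One's-complement sum = 0x02DF.
Checksum = ~0x02DF & 0xFFFF = 0xFD20.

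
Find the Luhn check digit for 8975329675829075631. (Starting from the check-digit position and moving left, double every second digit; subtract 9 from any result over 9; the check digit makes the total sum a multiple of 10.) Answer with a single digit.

Partial digits right→left: 1 3 6 5 7 0 9 2 8 5 7 6 9 2 3 5 7 9 8
Double every second digit counting from the check-digit position (so the 1st, 3rd, 5th, ... of the partial from the right).
  doubled (with −9 where >9): 2 3 5 9 7 5 9 6 5 7 → sum 58
  kept as-is: 3 5 0 2 5 6 2 5 9 → sum 37
Total = 58 + 37 = 95.
Check digit = (10 − (95 mod 10)) mod 10 = 5.

5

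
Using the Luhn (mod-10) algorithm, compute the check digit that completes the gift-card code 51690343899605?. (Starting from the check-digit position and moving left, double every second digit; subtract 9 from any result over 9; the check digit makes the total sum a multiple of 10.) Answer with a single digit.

2

Partial digits right→left: 5 0 6 9 9 8 3 4 3 0 9 6 1 5
Double every second digit counting from the check-digit position (so the 1st, 3rd, 5th, ... of the partial from the right).
  doubled (with −9 where >9): 1 3 9 6 6 9 2 → sum 36
  kept as-is: 0 9 8 4 0 6 5 → sum 32
Total = 36 + 32 = 68.
Check digit = (10 − (68 mod 10)) mod 10 = 2.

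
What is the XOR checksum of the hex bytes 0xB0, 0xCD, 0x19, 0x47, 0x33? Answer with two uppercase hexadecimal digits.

XOR the bytes together:
  start with 0xB0
  0xB0 ⊕ 0xCD = 0x7D
  0x7D ⊕ 0x19 = 0x64
  0x64 ⊕ 0x47 = 0x23
  0x23 ⊕ 0x33 = 0x10

10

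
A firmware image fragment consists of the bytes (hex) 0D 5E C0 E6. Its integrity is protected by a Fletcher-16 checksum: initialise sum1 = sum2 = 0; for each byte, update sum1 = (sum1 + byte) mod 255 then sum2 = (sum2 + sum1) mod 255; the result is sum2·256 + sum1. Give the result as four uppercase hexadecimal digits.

B713

Running sums (mod 255):
  after byte 0 (0D): sum1=13, sum2=13
  after byte 1 (5E): sum1=107, sum2=120
  after byte 2 (C0): sum1=44, sum2=164
  after byte 3 (E6): sum1=19, sum2=183
Checksum = sum2·256 + sum1 = 183·256 + 19 = 46867 = 0xB713.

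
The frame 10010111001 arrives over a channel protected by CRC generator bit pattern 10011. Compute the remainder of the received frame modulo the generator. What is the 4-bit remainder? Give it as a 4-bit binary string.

Modulo-2 division of 10010111001 by 10011:
  pos 0: 10010 XOR 10011 = 00001
  pos 4: 11110 XOR 10011 = 01101
  pos 5: 11010 XOR 10011 = 01001
  pos 6: 10011 XOR 10011 = 00000
Remainder = 0000 (zero — the frame passes the CRC check).

0000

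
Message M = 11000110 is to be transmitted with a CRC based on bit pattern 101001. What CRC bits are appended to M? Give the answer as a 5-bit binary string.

Append 5 zeros: 1100011000000. Divide by 101001 (XOR where the leading bit is 1):
  pos 0: 110001 XOR 101001 = 011000
  pos 1: 110001 XOR 101001 = 011000
  pos 2: 110000 XOR 101001 = 011001
  pos 3: 110010 XOR 101001 = 011011
  pos 4: 110110 XOR 101001 = 011111
  pos 5: 111110 XOR 101001 = 010111
  pos 6: 101110 XOR 101001 = 000111
Remainder (last 5 bits) = 01110. This is the CRC / FCS.

01110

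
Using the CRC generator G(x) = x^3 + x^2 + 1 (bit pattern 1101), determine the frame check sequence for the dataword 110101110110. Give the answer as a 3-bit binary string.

Append 3 zeros: 110101110110000. Divide by 1101 (XOR where the leading bit is 1):
  pos 0: 1101 XOR 1101 = 0000
  pos 5: 1110 XOR 1101 = 0011
  pos 7: 1111 XOR 1101 = 0010
  pos 9: 1000 XOR 1101 = 0101
  pos 10: 1010 XOR 1101 = 0111
  pos 11: 1110 XOR 1101 = 0011
Remainder (last 3 bits) = 011. This is the CRC / FCS.

011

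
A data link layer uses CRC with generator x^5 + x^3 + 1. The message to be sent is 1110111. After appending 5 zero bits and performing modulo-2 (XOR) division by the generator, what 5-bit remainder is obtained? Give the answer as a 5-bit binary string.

Append 5 zeros: 111011100000. Divide by 101001 (XOR where the leading bit is 1):
  pos 0: 111011 XOR 101001 = 010010
  pos 1: 100101 XOR 101001 = 001100
  pos 3: 110000 XOR 101001 = 011001
  pos 4: 110010 XOR 101001 = 011011
  pos 5: 110110 XOR 101001 = 011111
  pos 6: 111110 XOR 101001 = 010111
Remainder (last 5 bits) = 10111. This is the CRC / FCS.

10111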